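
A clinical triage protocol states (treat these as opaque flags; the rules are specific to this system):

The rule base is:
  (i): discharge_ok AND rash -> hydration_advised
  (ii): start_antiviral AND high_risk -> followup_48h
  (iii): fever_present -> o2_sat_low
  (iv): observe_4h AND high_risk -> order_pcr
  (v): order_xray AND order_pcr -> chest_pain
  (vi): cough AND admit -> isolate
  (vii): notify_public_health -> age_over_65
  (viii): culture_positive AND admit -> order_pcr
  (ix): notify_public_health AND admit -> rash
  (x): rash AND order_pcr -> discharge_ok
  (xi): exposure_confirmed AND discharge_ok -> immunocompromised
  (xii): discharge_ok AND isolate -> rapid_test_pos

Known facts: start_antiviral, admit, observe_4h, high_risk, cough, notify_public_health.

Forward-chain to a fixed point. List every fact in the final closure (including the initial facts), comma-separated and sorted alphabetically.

[1] (ii) [start_antiviral AND high_risk -> followup_48h]; (iv) [observe_4h AND high_risk -> order_pcr]; (vi) [cough AND admit -> isolate]; (vii) [notify_public_health -> age_over_65]; (ix) [notify_public_health AND admit -> rash]. ⇒ new: followup_48h, order_pcr, isolate, age_over_65, rash.
[2] (x) [rash AND order_pcr -> discharge_ok]. ⇒ new: discharge_ok.
[3] (i) [discharge_ok AND rash -> hydration_advised]; (xii) [discharge_ok AND isolate -> rapid_test_pos]. ⇒ new: hydration_advised, rapid_test_pos.

admit, age_over_65, cough, discharge_ok, followup_48h, high_risk, hydration_advised, isolate, notify_public_health, observe_4h, order_pcr, rapid_test_pos, rash, start_antiviral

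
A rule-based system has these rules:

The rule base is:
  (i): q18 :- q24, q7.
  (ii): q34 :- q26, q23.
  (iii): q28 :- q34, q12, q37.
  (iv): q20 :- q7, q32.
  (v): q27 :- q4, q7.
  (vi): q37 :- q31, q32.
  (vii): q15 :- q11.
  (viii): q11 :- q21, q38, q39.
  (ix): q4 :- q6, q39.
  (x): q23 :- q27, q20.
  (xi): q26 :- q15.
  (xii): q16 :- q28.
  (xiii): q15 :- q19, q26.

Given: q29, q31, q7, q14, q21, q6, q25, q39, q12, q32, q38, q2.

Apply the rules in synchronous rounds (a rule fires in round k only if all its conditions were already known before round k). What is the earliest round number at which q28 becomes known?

5

Round 1 fires (iv), (vi), (viii), (ix), giving q20, q37, q11, q4.
Round 2 fires (v), (vii), giving q27, q15.
Round 3 fires (x), (xi), giving q23, q26.
Round 4 fires (ii), giving q34.
Round 5 fires (iii), giving q28.
q28 first appears in round 5.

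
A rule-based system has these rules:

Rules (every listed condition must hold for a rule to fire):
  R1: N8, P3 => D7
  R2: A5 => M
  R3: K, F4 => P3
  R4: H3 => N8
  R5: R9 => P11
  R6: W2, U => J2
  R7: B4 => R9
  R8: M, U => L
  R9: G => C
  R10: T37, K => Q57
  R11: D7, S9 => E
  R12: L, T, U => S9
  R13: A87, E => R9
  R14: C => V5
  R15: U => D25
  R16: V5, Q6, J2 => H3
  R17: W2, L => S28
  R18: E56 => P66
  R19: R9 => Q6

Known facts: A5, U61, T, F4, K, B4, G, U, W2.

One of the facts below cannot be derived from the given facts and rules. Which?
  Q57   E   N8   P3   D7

Round 1: R2 [A5 => M]; R3 [K, F4 => P3]; R6 [W2, U => J2]; R7 [B4 => R9]; R9 [G => C]; R15 [U => D25]. Adds M, P3, J2, R9, C, D25.
Round 2: R5 [R9 => P11]; R8 [M, U => L]; R14 [C => V5]; R19 [R9 => Q6]. Adds P11, L, V5, Q6.
Round 3: R12 [L, T, U => S9]; R16 [V5, Q6, J2 => H3]; R17 [W2, L => S28]. Adds S9, H3, S28.
Round 4: R4 [H3 => N8]. Adds N8.
Round 5: R1 [N8, P3 => D7]. Adds D7.
Round 6: R11 [D7, S9 => E]. Adds E.
Derived: D7 (round 5), P3 (round 1), E (round 6), N8 (round 4). Q57 never appears in any round.

Q57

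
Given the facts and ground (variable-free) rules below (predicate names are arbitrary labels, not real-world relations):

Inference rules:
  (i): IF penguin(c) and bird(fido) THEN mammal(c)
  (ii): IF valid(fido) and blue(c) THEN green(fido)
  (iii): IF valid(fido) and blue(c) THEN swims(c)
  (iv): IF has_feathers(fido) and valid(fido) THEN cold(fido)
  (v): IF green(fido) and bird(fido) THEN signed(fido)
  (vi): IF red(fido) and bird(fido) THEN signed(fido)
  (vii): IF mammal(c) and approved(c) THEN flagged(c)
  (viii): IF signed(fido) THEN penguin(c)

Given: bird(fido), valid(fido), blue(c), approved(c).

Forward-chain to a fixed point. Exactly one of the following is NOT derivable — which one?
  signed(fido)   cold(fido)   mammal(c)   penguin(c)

Round 1 fires (ii), (iii), giving green(fido), swims(c).
Round 2 fires (v), giving signed(fido).
Round 3 fires (viii), giving penguin(c).
Round 4 fires (i), giving mammal(c).
Round 5 fires (vii), giving flagged(c).
Derived: mammal(c) (round 4), penguin(c) (round 3), signed(fido) (round 2). cold(fido) never appears in any round.

cold(fido)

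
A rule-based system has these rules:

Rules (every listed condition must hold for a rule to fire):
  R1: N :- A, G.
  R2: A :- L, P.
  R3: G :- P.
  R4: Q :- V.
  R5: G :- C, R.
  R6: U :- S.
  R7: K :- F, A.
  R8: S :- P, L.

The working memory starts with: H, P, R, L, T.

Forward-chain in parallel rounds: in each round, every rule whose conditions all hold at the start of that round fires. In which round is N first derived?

[1] R2 [A :- L, P.]; R3 [G :- P.]; R8 [S :- P, L.]. ⇒ new: A, G, S.
[2] R1 [N :- A, G.]; R6 [U :- S.]. ⇒ new: N, U.
N first appears in round 2.

2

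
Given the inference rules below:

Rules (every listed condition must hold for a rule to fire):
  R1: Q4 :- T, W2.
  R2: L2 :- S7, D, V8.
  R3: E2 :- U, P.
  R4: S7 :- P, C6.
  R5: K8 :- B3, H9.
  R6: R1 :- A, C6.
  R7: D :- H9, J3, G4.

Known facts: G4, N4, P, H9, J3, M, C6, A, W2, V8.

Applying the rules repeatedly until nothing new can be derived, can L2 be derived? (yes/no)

yes

[1] R4 [S7 :- P, C6.]; R6 [R1 :- A, C6.]; R7 [D :- H9, J3, G4.]. ⇒ new: S7, R1, D.
[2] R2 [L2 :- S7, D, V8.]. ⇒ new: L2.
L2 appears in round 2, so it is derivable.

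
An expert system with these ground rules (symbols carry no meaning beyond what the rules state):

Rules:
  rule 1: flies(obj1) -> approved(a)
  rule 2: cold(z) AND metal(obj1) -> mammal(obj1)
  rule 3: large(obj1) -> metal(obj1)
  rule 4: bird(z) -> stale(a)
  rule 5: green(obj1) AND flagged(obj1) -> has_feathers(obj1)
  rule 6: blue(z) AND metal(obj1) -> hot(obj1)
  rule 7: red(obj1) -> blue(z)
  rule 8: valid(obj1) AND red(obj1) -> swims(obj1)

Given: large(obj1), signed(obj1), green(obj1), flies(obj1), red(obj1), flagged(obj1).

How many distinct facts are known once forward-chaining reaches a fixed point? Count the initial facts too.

Round 1: rule 1 [flies(obj1) -> approved(a)]; rule 3 [large(obj1) -> metal(obj1)]; rule 5 [green(obj1) AND flagged(obj1) -> has_feathers(obj1)]; rule 7 [red(obj1) -> blue(z)]. New: approved(a), metal(obj1), has_feathers(obj1), blue(z).
Round 2: rule 6 [blue(z) AND metal(obj1) -> hot(obj1)]. New: hot(obj1).
Closure: {approved(a), blue(z), flagged(obj1), flies(obj1), green(obj1), has_feathers(obj1), hot(obj1), large(obj1), metal(obj1), red(obj1), signed(obj1)} — 11 facts.

11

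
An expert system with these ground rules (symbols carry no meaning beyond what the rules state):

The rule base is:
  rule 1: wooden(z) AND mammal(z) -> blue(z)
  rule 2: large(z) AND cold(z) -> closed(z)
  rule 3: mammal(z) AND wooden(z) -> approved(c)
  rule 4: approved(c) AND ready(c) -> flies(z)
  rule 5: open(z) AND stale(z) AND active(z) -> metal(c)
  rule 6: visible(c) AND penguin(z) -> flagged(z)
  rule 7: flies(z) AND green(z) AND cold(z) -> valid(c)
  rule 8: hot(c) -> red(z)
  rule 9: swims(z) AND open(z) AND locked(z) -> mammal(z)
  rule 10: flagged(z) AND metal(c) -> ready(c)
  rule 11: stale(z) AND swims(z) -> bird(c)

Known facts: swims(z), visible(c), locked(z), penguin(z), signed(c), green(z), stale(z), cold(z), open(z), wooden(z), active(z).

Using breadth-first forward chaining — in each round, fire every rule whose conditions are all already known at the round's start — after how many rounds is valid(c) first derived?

4

Round 1 fires rule 5, rule 6, rule 9, rule 11, giving metal(c), flagged(z), mammal(z), bird(c).
Round 2 fires rule 1, rule 3, rule 10, giving blue(z), approved(c), ready(c).
Round 3 fires rule 4, giving flies(z).
Round 4 fires rule 7, giving valid(c).
valid(c) first appears in round 4.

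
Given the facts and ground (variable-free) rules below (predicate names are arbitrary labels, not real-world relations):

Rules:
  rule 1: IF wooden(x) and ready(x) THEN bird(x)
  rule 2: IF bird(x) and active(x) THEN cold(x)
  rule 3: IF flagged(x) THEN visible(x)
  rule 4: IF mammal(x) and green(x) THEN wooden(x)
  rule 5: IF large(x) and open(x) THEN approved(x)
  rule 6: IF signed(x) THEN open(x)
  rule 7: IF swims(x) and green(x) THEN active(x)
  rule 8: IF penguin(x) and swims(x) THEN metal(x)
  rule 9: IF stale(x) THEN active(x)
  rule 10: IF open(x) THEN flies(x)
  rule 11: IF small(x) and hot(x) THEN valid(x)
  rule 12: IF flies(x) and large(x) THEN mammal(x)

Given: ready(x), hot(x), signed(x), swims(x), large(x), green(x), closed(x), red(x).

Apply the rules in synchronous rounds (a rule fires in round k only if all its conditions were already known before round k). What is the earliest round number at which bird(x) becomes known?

5

Round 1 — rule 6, rule 7, derive open(x), active(x).
Round 2 — rule 5, rule 10, derive approved(x), flies(x).
Round 3 — rule 12, derive mammal(x).
Round 4 — rule 4, derive wooden(x).
Round 5 — rule 1, derive bird(x).
bird(x) first appears in round 5.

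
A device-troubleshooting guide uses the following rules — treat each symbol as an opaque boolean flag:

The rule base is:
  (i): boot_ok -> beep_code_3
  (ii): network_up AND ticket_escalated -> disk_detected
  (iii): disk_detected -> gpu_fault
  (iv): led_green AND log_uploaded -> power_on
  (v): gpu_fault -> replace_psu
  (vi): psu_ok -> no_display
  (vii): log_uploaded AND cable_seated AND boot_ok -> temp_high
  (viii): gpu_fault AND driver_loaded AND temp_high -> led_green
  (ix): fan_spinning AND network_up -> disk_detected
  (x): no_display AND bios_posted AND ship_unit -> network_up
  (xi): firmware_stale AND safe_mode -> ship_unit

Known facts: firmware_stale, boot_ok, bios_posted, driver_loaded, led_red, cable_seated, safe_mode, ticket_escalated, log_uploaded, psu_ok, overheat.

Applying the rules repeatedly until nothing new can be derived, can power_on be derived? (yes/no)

[1] (i) [boot_ok -> beep_code_3]; (vi) [psu_ok -> no_display]; (vii) [log_uploaded AND cable_seated AND boot_ok -> temp_high]; (xi) [firmware_stale AND safe_mode -> ship_unit]. ⇒ new: beep_code_3, no_display, temp_high, ship_unit.
[2] (x) [no_display AND bios_posted AND ship_unit -> network_up]. ⇒ new: network_up.
[3] (ii) [network_up AND ticket_escalated -> disk_detected]. ⇒ new: disk_detected.
[4] (iii) [disk_detected -> gpu_fault]. ⇒ new: gpu_fault.
[5] (v) [gpu_fault -> replace_psu]; (viii) [gpu_fault AND driver_loaded AND temp_high -> led_green]. ⇒ new: replace_psu, led_green.
[6] (iv) [led_green AND log_uploaded -> power_on]. ⇒ new: power_on.
power_on appears in round 6, so it is derivable.

yes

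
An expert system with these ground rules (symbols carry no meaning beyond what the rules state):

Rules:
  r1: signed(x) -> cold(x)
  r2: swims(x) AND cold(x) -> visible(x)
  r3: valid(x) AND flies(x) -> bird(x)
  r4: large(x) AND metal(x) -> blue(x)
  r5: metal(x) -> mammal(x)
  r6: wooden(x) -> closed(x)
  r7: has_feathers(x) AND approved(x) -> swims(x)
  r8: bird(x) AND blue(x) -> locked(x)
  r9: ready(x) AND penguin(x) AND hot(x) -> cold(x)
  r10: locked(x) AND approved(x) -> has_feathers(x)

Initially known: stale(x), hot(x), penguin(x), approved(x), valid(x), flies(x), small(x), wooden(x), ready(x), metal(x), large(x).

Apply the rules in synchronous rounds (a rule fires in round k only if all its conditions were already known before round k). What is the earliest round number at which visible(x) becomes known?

5

Round 1: r3 [valid(x) AND flies(x) -> bird(x)]; r4 [large(x) AND metal(x) -> blue(x)]; r5 [metal(x) -> mammal(x)]; r6 [wooden(x) -> closed(x)]; r9 [ready(x) AND penguin(x) AND hot(x) -> cold(x)]. Adds bird(x), blue(x), mammal(x), closed(x), cold(x).
Round 2: r8 [bird(x) AND blue(x) -> locked(x)]. Adds locked(x).
Round 3: r10 [locked(x) AND approved(x) -> has_feathers(x)]. Adds has_feathers(x).
Round 4: r7 [has_feathers(x) AND approved(x) -> swims(x)]. Adds swims(x).
Round 5: r2 [swims(x) AND cold(x) -> visible(x)]. Adds visible(x).
visible(x) first appears in round 5.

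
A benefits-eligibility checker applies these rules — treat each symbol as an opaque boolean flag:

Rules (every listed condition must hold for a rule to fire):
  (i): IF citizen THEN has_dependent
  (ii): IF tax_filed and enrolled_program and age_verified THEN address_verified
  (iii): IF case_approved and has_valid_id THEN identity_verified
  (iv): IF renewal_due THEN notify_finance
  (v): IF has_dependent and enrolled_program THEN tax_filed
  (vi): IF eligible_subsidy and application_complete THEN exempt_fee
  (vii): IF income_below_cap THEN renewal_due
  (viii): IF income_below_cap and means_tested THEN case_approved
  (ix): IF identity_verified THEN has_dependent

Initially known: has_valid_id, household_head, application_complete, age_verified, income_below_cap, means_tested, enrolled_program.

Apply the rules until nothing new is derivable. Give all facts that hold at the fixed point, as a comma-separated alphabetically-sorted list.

Round 1 — (vii), (viii), derive renewal_due, case_approved.
Round 2 — (iii), (iv), derive identity_verified, notify_finance.
Round 3 — (ix), derive has_dependent.
Round 4 — (v), derive tax_filed.
Round 5 — (ii), derive address_verified.

address_verified, age_verified, application_complete, case_approved, enrolled_program, has_dependent, has_valid_id, household_head, identity_verified, income_below_cap, means_tested, notify_finance, renewal_due, tax_filed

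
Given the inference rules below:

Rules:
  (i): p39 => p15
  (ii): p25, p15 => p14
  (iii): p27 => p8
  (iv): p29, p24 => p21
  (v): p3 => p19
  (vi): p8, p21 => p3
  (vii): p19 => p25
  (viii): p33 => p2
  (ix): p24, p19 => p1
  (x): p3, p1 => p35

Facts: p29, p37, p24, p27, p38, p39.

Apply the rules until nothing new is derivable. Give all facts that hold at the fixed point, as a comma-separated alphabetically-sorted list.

[1] (i) [p39 => p15]; (iii) [p27 => p8]; (iv) [p29, p24 => p21]. ⇒ new: p15, p8, p21.
[2] (vi) [p8, p21 => p3]. ⇒ new: p3.
[3] (v) [p3 => p19]. ⇒ new: p19.
[4] (vii) [p19 => p25]; (ix) [p24, p19 => p1]. ⇒ new: p25, p1.
[5] (ii) [p25, p15 => p14]; (x) [p3, p1 => p35]. ⇒ new: p14, p35.

p1, p14, p15, p19, p21, p24, p25, p27, p29, p3, p35, p37, p38, p39, p8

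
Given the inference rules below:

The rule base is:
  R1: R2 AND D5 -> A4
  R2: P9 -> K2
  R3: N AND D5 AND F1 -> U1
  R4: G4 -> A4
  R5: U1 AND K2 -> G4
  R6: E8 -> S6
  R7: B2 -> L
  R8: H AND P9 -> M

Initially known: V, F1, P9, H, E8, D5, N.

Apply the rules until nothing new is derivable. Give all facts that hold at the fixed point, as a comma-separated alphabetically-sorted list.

A4, D5, E8, F1, G4, H, K2, M, N, P9, S6, U1, V

Round 1: R2 [P9 -> K2]; R3 [N AND D5 AND F1 -> U1]; R6 [E8 -> S6]; R8 [H AND P9 -> M]. New: K2, U1, S6, M.
Round 2: R5 [U1 AND K2 -> G4]. New: G4.
Round 3: R4 [G4 -> A4]. New: A4.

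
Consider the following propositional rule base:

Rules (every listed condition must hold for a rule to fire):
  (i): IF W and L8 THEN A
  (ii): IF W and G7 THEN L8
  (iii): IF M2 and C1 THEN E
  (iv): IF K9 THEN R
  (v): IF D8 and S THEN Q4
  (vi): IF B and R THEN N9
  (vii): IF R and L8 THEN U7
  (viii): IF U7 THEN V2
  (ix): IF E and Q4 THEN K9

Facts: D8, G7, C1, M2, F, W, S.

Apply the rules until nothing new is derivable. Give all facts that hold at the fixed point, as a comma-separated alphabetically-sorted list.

Round 1: (ii) [IF W and G7 THEN L8]; (iii) [IF M2 and C1 THEN E]; (v) [IF D8 and S THEN Q4]. New: L8, E, Q4.
Round 2: (i) [IF W and L8 THEN A]; (ix) [IF E and Q4 THEN K9]. New: A, K9.
Round 3: (iv) [IF K9 THEN R]. New: R.
Round 4: (vii) [IF R and L8 THEN U7]. New: U7.
Round 5: (viii) [IF U7 THEN V2]. New: V2.

A, C1, D8, E, F, G7, K9, L8, M2, Q4, R, S, U7, V2, W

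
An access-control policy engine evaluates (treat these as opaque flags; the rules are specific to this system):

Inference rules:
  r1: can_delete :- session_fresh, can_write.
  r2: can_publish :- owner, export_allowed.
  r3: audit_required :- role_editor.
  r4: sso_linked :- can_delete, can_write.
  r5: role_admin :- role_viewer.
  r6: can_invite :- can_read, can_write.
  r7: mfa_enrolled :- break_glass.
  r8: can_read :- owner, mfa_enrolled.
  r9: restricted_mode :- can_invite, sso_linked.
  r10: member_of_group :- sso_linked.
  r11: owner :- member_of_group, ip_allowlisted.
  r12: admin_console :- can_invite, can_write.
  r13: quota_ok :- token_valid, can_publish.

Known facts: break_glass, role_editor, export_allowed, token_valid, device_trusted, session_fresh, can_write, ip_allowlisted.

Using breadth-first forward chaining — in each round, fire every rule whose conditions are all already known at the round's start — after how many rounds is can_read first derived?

5

Round 1 — r1, r3, r7, derive can_delete, audit_required, mfa_enrolled.
Round 2 — r4, derive sso_linked.
Round 3 — r10, derive member_of_group.
Round 4 — r11, derive owner.
Round 5 — r2, r8, derive can_publish, can_read.
can_read first appears in round 5.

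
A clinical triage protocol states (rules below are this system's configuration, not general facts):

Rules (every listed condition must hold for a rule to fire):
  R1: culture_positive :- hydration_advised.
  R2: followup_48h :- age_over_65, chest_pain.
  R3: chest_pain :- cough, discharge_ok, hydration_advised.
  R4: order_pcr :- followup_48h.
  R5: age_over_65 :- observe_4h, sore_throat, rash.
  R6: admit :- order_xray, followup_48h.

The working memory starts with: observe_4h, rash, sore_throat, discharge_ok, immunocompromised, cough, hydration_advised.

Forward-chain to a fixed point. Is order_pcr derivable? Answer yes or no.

yes

Round 1: R1 [culture_positive :- hydration_advised.]; R3 [chest_pain :- cough, discharge_ok, hydration_advised.]; R5 [age_over_65 :- observe_4h, sore_throat, rash.]. Adds culture_positive, chest_pain, age_over_65.
Round 2: R2 [followup_48h :- age_over_65, chest_pain.]. Adds followup_48h.
Round 3: R4 [order_pcr :- followup_48h.]. Adds order_pcr.
order_pcr appears in round 3, so it is derivable.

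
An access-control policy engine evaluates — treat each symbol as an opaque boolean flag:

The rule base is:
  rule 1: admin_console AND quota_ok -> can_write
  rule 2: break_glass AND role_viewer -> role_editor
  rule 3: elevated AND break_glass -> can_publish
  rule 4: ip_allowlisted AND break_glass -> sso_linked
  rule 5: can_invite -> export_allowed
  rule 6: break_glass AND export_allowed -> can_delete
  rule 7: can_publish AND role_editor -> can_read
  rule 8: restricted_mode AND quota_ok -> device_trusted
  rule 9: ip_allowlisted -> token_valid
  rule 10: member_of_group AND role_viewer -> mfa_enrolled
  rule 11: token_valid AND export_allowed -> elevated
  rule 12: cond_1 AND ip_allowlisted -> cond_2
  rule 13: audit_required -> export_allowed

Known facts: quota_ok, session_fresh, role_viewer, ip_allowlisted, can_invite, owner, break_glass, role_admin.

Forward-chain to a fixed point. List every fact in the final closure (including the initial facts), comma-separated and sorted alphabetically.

break_glass, can_delete, can_invite, can_publish, can_read, elevated, export_allowed, ip_allowlisted, owner, quota_ok, role_admin, role_editor, role_viewer, session_fresh, sso_linked, token_valid

Round 1: rule 2 [break_glass AND role_viewer -> role_editor]; rule 4 [ip_allowlisted AND break_glass -> sso_linked]; rule 5 [can_invite -> export_allowed]; rule 9 [ip_allowlisted -> token_valid]. New: role_editor, sso_linked, export_allowed, token_valid.
Round 2: rule 6 [break_glass AND export_allowed -> can_delete]; rule 11 [token_valid AND export_allowed -> elevated]. New: can_delete, elevated.
Round 3: rule 3 [elevated AND break_glass -> can_publish]. New: can_publish.
Round 4: rule 7 [can_publish AND role_editor -> can_read]. New: can_read.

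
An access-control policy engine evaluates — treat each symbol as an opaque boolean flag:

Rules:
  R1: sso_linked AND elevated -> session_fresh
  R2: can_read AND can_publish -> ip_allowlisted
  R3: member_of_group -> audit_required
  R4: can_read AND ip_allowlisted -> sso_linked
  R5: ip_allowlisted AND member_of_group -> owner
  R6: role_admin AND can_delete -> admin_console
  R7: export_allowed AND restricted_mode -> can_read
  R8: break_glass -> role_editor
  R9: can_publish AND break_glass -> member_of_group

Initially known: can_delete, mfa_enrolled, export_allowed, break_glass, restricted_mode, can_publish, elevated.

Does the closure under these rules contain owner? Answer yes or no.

Round 1 fires R7, R8, R9, giving can_read, role_editor, member_of_group.
Round 2 fires R2, R3, giving ip_allowlisted, audit_required.
Round 3 fires R4, R5, giving sso_linked, owner.
Round 4 fires R1, giving session_fresh.
owner appears in round 3, so it is derivable.

yes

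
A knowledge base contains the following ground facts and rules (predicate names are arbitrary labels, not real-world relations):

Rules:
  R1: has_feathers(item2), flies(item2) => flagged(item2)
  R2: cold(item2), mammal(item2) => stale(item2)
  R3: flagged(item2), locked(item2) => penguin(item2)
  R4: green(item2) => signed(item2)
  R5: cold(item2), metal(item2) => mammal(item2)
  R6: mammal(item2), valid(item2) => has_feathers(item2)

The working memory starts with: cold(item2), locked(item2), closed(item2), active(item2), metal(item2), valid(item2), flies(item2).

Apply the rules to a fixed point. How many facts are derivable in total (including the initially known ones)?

Round 1 fires R5, giving mammal(item2).
Round 2 fires R2, R6, giving stale(item2), has_feathers(item2).
Round 3 fires R1, giving flagged(item2).
Round 4 fires R3, giving penguin(item2).
Closure: {active(item2), closed(item2), cold(item2), flagged(item2), flies(item2), has_feathers(item2), locked(item2), mammal(item2), metal(item2), penguin(item2), stale(item2), valid(item2)} — 12 facts.

12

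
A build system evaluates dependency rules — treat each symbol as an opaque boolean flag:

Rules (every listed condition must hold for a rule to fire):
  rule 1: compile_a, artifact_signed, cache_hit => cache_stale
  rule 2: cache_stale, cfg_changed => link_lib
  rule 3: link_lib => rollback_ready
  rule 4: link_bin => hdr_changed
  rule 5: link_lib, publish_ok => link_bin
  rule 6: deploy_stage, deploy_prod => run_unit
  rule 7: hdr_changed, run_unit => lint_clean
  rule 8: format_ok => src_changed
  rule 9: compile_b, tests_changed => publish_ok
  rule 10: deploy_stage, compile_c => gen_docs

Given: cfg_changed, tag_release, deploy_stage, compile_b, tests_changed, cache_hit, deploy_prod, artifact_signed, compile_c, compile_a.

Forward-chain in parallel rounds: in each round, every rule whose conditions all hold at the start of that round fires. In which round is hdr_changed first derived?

[1] rule 1 [compile_a, artifact_signed, cache_hit => cache_stale]; rule 6 [deploy_stage, deploy_prod => run_unit]; rule 9 [compile_b, tests_changed => publish_ok]; rule 10 [deploy_stage, compile_c => gen_docs]. ⇒ new: cache_stale, run_unit, publish_ok, gen_docs.
[2] rule 2 [cache_stale, cfg_changed => link_lib]. ⇒ new: link_lib.
[3] rule 3 [link_lib => rollback_ready]; rule 5 [link_lib, publish_ok => link_bin]. ⇒ new: rollback_ready, link_bin.
[4] rule 4 [link_bin => hdr_changed]. ⇒ new: hdr_changed.
hdr_changed first appears in round 4.

4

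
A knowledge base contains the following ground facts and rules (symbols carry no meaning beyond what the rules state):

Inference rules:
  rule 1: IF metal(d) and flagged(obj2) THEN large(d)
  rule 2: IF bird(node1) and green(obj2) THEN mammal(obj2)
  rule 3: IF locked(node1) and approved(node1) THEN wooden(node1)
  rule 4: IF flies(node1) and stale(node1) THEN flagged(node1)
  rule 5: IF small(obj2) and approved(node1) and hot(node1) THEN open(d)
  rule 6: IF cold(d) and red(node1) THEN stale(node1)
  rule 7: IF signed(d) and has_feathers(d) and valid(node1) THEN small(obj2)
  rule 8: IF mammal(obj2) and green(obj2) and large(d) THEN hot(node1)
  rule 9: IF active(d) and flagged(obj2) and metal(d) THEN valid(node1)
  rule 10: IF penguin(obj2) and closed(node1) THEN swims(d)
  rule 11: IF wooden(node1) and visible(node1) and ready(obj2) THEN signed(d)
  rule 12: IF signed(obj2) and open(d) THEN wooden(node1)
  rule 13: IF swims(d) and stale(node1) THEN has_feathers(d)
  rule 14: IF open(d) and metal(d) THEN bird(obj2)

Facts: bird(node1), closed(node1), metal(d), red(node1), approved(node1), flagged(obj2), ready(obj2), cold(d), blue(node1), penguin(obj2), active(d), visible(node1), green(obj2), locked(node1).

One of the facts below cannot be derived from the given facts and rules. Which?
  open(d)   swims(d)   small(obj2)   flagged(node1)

Round 1 fires rule 1, rule 2, rule 3, rule 6, rule 9, rule 10, giving large(d), mammal(obj2), wooden(node1), stale(node1), valid(node1), swims(d).
Round 2 fires rule 8, rule 11, rule 13, giving hot(node1), signed(d), has_feathers(d).
Round 3 fires rule 7, giving small(obj2).
Round 4 fires rule 5, giving open(d).
Round 5 fires rule 14, giving bird(obj2).
Derived: small(obj2) (round 3), open(d) (round 4), swims(d) (round 1). flagged(node1) never appears in any round.

flagged(node1)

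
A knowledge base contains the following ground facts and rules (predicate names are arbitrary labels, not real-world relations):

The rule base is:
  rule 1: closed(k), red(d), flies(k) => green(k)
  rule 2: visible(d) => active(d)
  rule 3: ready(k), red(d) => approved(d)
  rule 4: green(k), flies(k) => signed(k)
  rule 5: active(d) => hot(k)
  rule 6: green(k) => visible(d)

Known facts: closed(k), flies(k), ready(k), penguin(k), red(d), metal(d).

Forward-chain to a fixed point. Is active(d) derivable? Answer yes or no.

yes

[1] rule 1 [closed(k), red(d), flies(k) => green(k)]; rule 3 [ready(k), red(d) => approved(d)]. ⇒ new: green(k), approved(d).
[2] rule 4 [green(k), flies(k) => signed(k)]; rule 6 [green(k) => visible(d)]. ⇒ new: signed(k), visible(d).
[3] rule 2 [visible(d) => active(d)]. ⇒ new: active(d).
[4] rule 5 [active(d) => hot(k)]. ⇒ new: hot(k).
active(d) appears in round 3, so it is derivable.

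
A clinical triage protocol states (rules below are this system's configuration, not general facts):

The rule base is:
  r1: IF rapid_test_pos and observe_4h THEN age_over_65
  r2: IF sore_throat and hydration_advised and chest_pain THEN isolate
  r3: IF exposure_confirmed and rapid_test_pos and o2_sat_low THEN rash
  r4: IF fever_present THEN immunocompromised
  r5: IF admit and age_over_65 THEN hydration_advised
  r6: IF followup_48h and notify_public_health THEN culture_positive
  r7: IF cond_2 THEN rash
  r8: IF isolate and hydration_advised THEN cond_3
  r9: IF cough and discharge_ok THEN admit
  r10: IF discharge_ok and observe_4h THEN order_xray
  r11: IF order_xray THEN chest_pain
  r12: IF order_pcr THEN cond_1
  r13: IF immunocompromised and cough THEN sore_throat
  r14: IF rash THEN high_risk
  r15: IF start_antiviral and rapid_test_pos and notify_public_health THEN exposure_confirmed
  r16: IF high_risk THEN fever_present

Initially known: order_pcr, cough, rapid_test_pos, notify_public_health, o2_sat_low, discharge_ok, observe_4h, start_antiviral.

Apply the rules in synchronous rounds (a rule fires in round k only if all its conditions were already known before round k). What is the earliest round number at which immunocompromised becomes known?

5

Round 1: r1 [IF rapid_test_pos and observe_4h THEN age_over_65]; r9 [IF cough and discharge_ok THEN admit]; r10 [IF discharge_ok and observe_4h THEN order_xray]; r12 [IF order_pcr THEN cond_1]; r15 [IF start_antiviral and rapid_test_pos and notify_public_health THEN exposure_confirmed]. Adds age_over_65, admit, order_xray, cond_1, exposure_confirmed.
Round 2: r3 [IF exposure_confirmed and rapid_test_pos and o2_sat_low THEN rash]; r5 [IF admit and age_over_65 THEN hydration_advised]; r11 [IF order_xray THEN chest_pain]. Adds rash, hydration_advised, chest_pain.
Round 3: r14 [IF rash THEN high_risk]. Adds high_risk.
Round 4: r16 [IF high_risk THEN fever_present]. Adds fever_present.
Round 5: r4 [IF fever_present THEN immunocompromised]. Adds immunocompromised.
immunocompromised first appears in round 5.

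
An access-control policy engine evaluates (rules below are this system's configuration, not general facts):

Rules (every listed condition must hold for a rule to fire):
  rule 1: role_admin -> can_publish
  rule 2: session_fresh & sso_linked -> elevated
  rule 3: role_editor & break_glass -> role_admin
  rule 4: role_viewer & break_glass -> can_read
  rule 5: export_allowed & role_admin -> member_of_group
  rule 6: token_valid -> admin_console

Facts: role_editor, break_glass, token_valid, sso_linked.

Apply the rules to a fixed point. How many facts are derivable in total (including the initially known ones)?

[1] rule 3 [role_editor & break_glass -> role_admin]; rule 6 [token_valid -> admin_console]. ⇒ new: role_admin, admin_console.
[2] rule 1 [role_admin -> can_publish]. ⇒ new: can_publish.
Closure: {admin_console, break_glass, can_publish, role_admin, role_editor, sso_linked, token_valid} — 7 facts.

7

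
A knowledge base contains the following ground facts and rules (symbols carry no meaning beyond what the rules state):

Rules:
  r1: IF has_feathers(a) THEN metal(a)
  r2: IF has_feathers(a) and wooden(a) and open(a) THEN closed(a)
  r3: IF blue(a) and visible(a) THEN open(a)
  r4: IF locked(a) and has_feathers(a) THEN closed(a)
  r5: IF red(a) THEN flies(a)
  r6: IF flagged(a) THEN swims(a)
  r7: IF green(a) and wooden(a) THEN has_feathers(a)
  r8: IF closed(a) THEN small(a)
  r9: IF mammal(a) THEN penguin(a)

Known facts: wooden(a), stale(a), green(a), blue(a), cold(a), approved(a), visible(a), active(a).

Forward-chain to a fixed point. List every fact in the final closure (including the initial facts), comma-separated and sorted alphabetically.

active(a), approved(a), blue(a), closed(a), cold(a), green(a), has_feathers(a), metal(a), open(a), small(a), stale(a), visible(a), wooden(a)

Round 1 — r3, r7, derive open(a), has_feathers(a).
Round 2 — r1, r2, derive metal(a), closed(a).
Round 3 — r8, derive small(a).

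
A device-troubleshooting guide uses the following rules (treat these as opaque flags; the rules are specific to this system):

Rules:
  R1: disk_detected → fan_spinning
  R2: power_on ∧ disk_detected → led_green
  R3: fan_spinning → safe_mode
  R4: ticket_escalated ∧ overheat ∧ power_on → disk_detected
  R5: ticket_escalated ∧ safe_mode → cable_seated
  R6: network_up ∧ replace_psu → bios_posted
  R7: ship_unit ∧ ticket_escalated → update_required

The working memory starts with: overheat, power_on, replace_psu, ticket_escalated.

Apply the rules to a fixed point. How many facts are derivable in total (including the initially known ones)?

Round 1 fires R4, giving disk_detected.
Round 2 fires R1, R2, giving fan_spinning, led_green.
Round 3 fires R3, giving safe_mode.
Round 4 fires R5, giving cable_seated.
Closure: {cable_seated, disk_detected, fan_spinning, led_green, overheat, power_on, replace_psu, safe_mode, ticket_escalated} — 9 facts.

9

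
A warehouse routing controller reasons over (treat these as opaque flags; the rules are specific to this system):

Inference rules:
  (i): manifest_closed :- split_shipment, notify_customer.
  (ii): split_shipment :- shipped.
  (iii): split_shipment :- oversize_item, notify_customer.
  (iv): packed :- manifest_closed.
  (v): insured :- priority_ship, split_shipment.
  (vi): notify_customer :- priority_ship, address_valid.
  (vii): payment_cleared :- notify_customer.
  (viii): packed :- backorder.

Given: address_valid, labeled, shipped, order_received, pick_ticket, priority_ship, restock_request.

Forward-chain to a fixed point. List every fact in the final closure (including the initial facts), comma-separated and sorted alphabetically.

address_valid, insured, labeled, manifest_closed, notify_customer, order_received, packed, payment_cleared, pick_ticket, priority_ship, restock_request, shipped, split_shipment

Round 1 fires (ii), (vi), giving split_shipment, notify_customer.
Round 2 fires (i), (v), (vii), giving manifest_closed, insured, payment_cleared.
Round 3 fires (iv), giving packed.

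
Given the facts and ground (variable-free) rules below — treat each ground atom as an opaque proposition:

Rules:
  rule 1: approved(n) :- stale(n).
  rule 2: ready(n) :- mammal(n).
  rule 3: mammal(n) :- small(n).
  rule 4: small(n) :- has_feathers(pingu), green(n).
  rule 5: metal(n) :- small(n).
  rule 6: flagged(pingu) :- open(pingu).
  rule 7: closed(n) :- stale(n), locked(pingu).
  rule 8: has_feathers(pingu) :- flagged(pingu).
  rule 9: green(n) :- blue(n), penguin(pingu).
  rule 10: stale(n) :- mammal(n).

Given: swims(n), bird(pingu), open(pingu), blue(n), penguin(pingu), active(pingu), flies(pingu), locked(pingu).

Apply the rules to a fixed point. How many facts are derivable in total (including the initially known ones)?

18

Round 1: rule 6 [flagged(pingu) :- open(pingu).]; rule 9 [green(n) :- blue(n), penguin(pingu).]. New: flagged(pingu), green(n).
Round 2: rule 8 [has_feathers(pingu) :- flagged(pingu).]. New: has_feathers(pingu).
Round 3: rule 4 [small(n) :- has_feathers(pingu), green(n).]. New: small(n).
Round 4: rule 3 [mammal(n) :- small(n).]; rule 5 [metal(n) :- small(n).]. New: mammal(n), metal(n).
Round 5: rule 2 [ready(n) :- mammal(n).]; rule 10 [stale(n) :- mammal(n).]. New: ready(n), stale(n).
Round 6: rule 1 [approved(n) :- stale(n).]; rule 7 [closed(n) :- stale(n), locked(pingu).]. New: approved(n), closed(n).
Closure: {active(pingu), approved(n), bird(pingu), blue(n), closed(n), flagged(pingu), flies(pingu), green(n), has_feathers(pingu), locked(pingu), mammal(n), metal(n), open(pingu), penguin(pingu), ready(n), small(n), stale(n), swims(n)} — 18 facts.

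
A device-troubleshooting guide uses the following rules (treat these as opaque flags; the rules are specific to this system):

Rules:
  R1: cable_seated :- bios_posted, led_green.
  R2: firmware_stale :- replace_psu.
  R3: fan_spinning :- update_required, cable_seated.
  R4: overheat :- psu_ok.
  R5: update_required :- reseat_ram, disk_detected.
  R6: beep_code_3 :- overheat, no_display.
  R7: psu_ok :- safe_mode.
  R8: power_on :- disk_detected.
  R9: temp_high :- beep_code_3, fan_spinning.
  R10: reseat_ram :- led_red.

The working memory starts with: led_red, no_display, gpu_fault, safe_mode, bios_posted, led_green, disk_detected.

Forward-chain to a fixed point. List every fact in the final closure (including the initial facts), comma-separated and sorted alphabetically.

Round 1 — R1, R7, R8, R10, derive cable_seated, psu_ok, power_on, reseat_ram.
Round 2 — R4, R5, derive overheat, update_required.
Round 3 — R3, R6, derive fan_spinning, beep_code_3.
Round 4 — R9, derive temp_high.

beep_code_3, bios_posted, cable_seated, disk_detected, fan_spinning, gpu_fault, led_green, led_red, no_display, overheat, power_on, psu_ok, reseat_ram, safe_mode, temp_high, update_required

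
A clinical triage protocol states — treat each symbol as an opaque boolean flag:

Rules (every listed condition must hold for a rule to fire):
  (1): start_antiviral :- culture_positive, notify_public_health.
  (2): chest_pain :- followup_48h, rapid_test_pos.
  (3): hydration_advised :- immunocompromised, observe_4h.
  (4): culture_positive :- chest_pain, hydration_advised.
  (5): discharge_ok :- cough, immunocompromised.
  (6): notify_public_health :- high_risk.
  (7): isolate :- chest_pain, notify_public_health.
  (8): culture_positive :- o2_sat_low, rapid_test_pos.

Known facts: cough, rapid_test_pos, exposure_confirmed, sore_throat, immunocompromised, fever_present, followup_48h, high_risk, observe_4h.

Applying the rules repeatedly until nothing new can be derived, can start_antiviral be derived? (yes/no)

Round 1 — (2), (3), (5), (6), derive chest_pain, hydration_advised, discharge_ok, notify_public_health.
Round 2 — (4), (7), derive culture_positive, isolate.
Round 3 — (1), derive start_antiviral.
start_antiviral appears in round 3, so it is derivable.

yes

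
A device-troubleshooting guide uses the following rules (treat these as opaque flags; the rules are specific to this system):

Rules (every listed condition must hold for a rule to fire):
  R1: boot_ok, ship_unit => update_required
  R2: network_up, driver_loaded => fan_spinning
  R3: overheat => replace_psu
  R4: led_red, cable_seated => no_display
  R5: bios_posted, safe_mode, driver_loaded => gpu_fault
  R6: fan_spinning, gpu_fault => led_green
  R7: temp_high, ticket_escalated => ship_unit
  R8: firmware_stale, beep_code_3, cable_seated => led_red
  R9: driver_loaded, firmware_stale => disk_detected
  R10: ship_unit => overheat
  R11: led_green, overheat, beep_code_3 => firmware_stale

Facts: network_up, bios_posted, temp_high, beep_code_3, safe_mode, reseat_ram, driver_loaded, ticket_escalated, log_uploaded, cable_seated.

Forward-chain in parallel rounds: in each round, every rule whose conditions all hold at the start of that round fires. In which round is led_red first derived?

4

Round 1 fires R2, R5, R7, giving fan_spinning, gpu_fault, ship_unit.
Round 2 fires R6, R10, giving led_green, overheat.
Round 3 fires R3, R11, giving replace_psu, firmware_stale.
Round 4 fires R8, R9, giving led_red, disk_detected.
led_red first appears in round 4.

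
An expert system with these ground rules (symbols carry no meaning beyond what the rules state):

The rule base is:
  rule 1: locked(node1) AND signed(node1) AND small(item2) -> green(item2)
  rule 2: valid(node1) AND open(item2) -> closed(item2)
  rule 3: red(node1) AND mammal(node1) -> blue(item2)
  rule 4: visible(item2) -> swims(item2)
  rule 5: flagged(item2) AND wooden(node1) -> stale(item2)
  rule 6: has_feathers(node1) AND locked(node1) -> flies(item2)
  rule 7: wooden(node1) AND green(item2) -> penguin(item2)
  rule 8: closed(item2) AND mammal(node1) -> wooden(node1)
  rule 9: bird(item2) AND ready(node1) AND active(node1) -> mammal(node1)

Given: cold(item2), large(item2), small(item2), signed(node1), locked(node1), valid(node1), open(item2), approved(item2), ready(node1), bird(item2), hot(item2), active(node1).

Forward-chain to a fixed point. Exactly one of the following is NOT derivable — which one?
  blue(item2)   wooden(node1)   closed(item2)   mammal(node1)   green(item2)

blue(item2)

Round 1: rule 1 [locked(node1) AND signed(node1) AND small(item2) -> green(item2)]; rule 2 [valid(node1) AND open(item2) -> closed(item2)]; rule 9 [bird(item2) AND ready(node1) AND active(node1) -> mammal(node1)]. New: green(item2), closed(item2), mammal(node1).
Round 2: rule 8 [closed(item2) AND mammal(node1) -> wooden(node1)]. New: wooden(node1).
Round 3: rule 7 [wooden(node1) AND green(item2) -> penguin(item2)]. New: penguin(item2).
Derived: green(item2) (round 1), closed(item2) (round 1), wooden(node1) (round 2), mammal(node1) (round 1). blue(item2) never appears in any round.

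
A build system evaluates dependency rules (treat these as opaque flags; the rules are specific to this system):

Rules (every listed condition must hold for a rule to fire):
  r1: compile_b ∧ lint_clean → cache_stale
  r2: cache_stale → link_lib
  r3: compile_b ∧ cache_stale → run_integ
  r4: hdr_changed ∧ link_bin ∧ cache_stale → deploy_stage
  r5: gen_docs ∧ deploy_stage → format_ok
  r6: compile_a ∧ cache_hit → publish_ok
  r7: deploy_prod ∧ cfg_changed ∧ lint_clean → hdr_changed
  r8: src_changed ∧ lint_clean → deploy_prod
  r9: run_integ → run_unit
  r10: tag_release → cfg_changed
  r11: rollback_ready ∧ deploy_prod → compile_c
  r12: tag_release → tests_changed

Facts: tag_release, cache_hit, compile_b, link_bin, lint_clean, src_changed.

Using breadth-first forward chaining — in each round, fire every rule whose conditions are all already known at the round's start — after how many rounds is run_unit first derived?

Round 1: r1 [compile_b ∧ lint_clean → cache_stale]; r8 [src_changed ∧ lint_clean → deploy_prod]; r10 [tag_release → cfg_changed]; r12 [tag_release → tests_changed]. Adds cache_stale, deploy_prod, cfg_changed, tests_changed.
Round 2: r2 [cache_stale → link_lib]; r3 [compile_b ∧ cache_stale → run_integ]; r7 [deploy_prod ∧ cfg_changed ∧ lint_clean → hdr_changed]. Adds link_lib, run_integ, hdr_changed.
Round 3: r4 [hdr_changed ∧ link_bin ∧ cache_stale → deploy_stage]; r9 [run_integ → run_unit]. Adds deploy_stage, run_unit.
run_unit first appears in round 3.

3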